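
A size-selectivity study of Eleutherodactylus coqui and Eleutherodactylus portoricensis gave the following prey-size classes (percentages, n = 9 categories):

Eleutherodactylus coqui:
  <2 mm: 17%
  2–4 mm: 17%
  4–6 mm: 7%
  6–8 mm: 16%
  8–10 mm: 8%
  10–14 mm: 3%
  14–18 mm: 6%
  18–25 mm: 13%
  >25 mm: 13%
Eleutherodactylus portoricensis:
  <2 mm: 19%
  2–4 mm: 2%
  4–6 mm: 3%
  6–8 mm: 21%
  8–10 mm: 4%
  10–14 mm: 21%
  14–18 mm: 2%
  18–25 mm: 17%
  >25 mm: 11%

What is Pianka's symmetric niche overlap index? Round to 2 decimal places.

0.79

Convert percentages to proportions (divide by 100).
Σ p₁ᵢp₂ᵢ = 0.0323 + 0.0034 + 0.0021 + 0.0336 + 0.0032 + 0.0063 + 0.0012 + 0.0221 + 0.0143 = 0.1185
Σp_1ᵢ² = 0.17² + 0.17² + 0.07² + 0.16² + 0.08² + 0.03² + 0.06² + 0.13² + 0.13² = 0.0289 + 0.0289 + 0.0049 + 0.0256 + 0.0064 + 0.0009 + 0.0036 + 0.0169 + 0.0169 = 0.1330
Σp_2ᵢ² = 0.19² + 0.02² + 0.03² + 0.21² + 0.04² + 0.21² + 0.02² + 0.17² + 0.11² = 0.0361 + 0.0004 + 0.0009 + 0.0441 + 0.0016 + 0.0441 + 0.0004 + 0.0289 + 0.0121 = 0.1686
O = 0.1185 / √(0.1330 × 0.1686) = 0.1185 / 0.14975 = 0.7913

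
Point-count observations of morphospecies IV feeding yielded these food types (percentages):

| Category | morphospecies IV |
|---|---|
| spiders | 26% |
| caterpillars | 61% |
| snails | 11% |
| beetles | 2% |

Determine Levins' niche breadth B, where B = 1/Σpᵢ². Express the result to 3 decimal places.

Convert percentages to proportions (divide by 100).
Σpᵢ² = 0.26² + 0.61² + 0.11² + 0.02² = 0.0676 + 0.3721 + 0.0121 + 0.0004 = 0.4522
B = 1 / 0.4522 = 2.21141

2.211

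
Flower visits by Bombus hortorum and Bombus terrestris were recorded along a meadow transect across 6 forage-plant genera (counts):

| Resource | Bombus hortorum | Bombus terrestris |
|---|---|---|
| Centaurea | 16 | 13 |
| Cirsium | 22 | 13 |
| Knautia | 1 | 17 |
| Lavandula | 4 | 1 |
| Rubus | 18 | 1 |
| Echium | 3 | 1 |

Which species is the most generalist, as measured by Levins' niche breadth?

Bombus hortorum

Proportions for Bombus hortorum (n=64): 16/64=0.2500, 22/64=0.3438, 1/64=0.0156, 4/64=0.0625, 18/64=0.2813, 3/64=0.0469
Proportions for Bombus terrestris (n=46): 13/46=0.2826, 13/46=0.2826, 17/46=0.3696, 1/46=0.0217, 1/46=0.0217, 1/46=0.0217
Σp_hortᵢ² = 0.2500² + 0.3438² + 0.0156² + 0.0625² + 0.2813² + 0.0469² = 0.062500 + 0.118198 + 0.000243 + 0.003906 + 0.079130 + 0.002200 = 0.266177
B_hort = 1 / 0.266177 = 3.7569
Σp_terrᵢ² = 0.2826² + 0.2826² + 0.3696² + 0.0217² + 0.0217² + 0.0217² = 0.079863 + 0.079863 + 0.136604 + 0.000471 + 0.000471 + 0.000471 = 0.297743
B_terr = 1 / 0.297743 = 3.3586
Highest B → broadest niche (most generalist): Bombus hortorum (B = 3.76).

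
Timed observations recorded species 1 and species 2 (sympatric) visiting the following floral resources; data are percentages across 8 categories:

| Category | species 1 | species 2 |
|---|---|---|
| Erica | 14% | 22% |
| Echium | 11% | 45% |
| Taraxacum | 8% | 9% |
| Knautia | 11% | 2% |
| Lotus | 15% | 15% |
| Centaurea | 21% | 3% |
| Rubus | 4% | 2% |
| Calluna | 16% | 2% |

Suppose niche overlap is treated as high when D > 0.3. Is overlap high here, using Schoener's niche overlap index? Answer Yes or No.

Yes

Convert percentages to proportions (divide by 100).
Σ|p₁ᵢ − p₂ᵢ| = 0.08 + 0.34 + 0.01 + 0.09 + 0.00 + 0.18 + 0.02 + 0.14 = 0.86
D = 1 − ½ × 0.86 = 1 − 0.430 = 0.5700
D = 0.5700 > 0.3 → Yes.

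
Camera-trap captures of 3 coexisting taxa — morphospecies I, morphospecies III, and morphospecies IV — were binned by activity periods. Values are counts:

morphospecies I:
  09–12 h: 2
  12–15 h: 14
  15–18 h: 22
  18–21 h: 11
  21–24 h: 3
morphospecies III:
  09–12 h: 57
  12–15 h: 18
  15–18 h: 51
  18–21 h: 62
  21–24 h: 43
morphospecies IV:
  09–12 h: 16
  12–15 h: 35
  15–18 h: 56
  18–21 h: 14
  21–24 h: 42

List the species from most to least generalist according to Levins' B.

Proportions for morphospecies I (n=52): 2/52=0.0385, 14/52=0.2692, 22/52=0.4231, 11/52=0.2115, 3/52=0.0577
Proportions for morphospecies III (n=231): 57/231=0.2468, 18/231=0.0779, 51/231=0.2208, 62/231=0.2684, 43/231=0.1861
Proportions for morphospecies IV (n=163): 16/163=0.0982, 35/163=0.2147, 56/163=0.3436, 14/163=0.0859, 42/163=0.2577
Σp_Iᵢ² = 0.0385² + 0.2692² + 0.4231² + 0.2115² + 0.0577² = 0.001482 + 0.072469 + 0.179014 + 0.044732 + 0.003329 = 0.301026
B_I = 1 / 0.301026 = 3.3220
Σp_IIIᵢ² = 0.2468² + 0.0779² + 0.2208² + 0.2684² + 0.1861² = 0.060910 + 0.006068 + 0.048753 + 0.072039 + 0.034633 = 0.222403
B_III = 1 / 0.222403 = 4.4963
Σp_IVᵢ² = 0.0982² + 0.2147² + 0.3436² + 0.0859² + 0.2577² = 0.009643 + 0.046096 + 0.118061 + 0.007379 + 0.066409 = 0.247588
B_IV = 1 / 0.247588 = 4.0390
Ranking by B (broadest → narrowest): morphospecies III (4.50) > morphospecies IV (4.04) > morphospecies I (3.32)

morphospecies III > morphospecies IV > morphospecies I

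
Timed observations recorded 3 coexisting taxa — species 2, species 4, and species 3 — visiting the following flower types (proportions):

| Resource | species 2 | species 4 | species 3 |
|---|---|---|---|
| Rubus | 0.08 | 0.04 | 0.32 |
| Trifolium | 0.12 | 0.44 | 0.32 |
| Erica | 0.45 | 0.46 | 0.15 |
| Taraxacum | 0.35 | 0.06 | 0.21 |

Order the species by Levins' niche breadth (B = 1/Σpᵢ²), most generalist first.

species 3 > species 2 > species 4

Σp_2ᵢ² = 0.08² + 0.12² + 0.45² + 0.35² = 0.0064 + 0.0144 + 0.2025 + 0.1225 = 0.3458
B_2 = 1 / 0.3458 = 2.8918
Σp_4ᵢ² = 0.04² + 0.44² + 0.46² + 0.06² = 0.0016 + 0.1936 + 0.2116 + 0.0036 = 0.4104
B_4 = 1 / 0.4104 = 2.4366
Σp_3ᵢ² = 0.32² + 0.32² + 0.15² + 0.21² = 0.1024 + 0.1024 + 0.0225 + 0.0441 = 0.2714
B_3 = 1 / 0.2714 = 3.6846
Ranking by B (broadest → narrowest): species 3 (3.68) > species 2 (2.89) > species 4 (2.44)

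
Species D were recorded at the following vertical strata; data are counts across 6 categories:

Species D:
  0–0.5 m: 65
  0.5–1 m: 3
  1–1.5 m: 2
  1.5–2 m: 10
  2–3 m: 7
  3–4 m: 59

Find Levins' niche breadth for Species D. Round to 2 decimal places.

Proportions for Species D (n=146): 65/146=0.4452, 3/146=0.0205, 2/146=0.0137, 10/146=0.0685, 7/146=0.0479, 59/146=0.4041
Σpᵢ² = 0.4452² + 0.0205² + 0.0137² + 0.0685² + 0.0479² + 0.4041² = 0.198203 + 0.000420 + 0.000188 + 0.004692 + 0.002294 + 0.163297 = 0.369094
B = 1 / 0.369094 = 2.7093

2.71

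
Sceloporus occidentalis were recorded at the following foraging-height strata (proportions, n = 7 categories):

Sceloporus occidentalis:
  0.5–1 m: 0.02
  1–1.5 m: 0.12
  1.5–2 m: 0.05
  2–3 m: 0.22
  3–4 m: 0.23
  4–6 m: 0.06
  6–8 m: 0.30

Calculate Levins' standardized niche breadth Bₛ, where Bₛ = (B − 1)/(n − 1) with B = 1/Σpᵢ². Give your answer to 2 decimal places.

0.62

Σpᵢ² = 0.02² + 0.12² + 0.05² + 0.22² + 0.23² + 0.06² + 0.30² = 0.0004 + 0.0144 + 0.0025 + 0.0484 + 0.0529 + 0.0036 + 0.0900 = 0.2122
B = 1 / 0.2122 = 4.7125
Bₛ = (B − 1)/(n − 1) = (4.7125 − 1)/(7 − 1) = 3.7125/6 = 0.6188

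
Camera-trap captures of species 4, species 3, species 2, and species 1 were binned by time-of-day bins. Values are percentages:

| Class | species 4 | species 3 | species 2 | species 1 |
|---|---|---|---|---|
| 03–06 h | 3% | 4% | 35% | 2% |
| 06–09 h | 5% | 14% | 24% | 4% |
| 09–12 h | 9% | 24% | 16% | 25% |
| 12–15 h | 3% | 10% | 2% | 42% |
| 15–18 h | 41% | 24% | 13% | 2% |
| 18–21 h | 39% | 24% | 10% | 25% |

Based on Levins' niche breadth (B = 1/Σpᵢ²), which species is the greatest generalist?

species 3

Convert percentages to proportions (divide by 100).
Σp_4ᵢ² = 0.03² + 0.05² + 0.09² + 0.03² + 0.41² + 0.39² = 0.0009 + 0.0025 + 0.0081 + 0.0009 + 0.1681 + 0.1521 = 0.3326
B_4 = 1 / 0.3326 = 3.0066
Σp_3ᵢ² = 0.04² + 0.14² + 0.24² + 0.10² + 0.24² + 0.24² = 0.0016 + 0.0196 + 0.0576 + 0.0100 + 0.0576 + 0.0576 = 0.2040
B_3 = 1 / 0.2040 = 4.9020
Σp_2ᵢ² = 0.35² + 0.24² + 0.16² + 0.02² + 0.13² + 0.10² = 0.1225 + 0.0576 + 0.0256 + 0.0004 + 0.0169 + 0.0100 = 0.2330
B_2 = 1 / 0.2330 = 4.2918
Σp_1ᵢ² = 0.02² + 0.04² + 0.25² + 0.42² + 0.02² + 0.25² = 0.0004 + 0.0016 + 0.0625 + 0.1764 + 0.0004 + 0.0625 = 0.3038
B_1 = 1 / 0.3038 = 3.2916
Highest B → broadest niche (most generalist): species 3 (B = 4.90).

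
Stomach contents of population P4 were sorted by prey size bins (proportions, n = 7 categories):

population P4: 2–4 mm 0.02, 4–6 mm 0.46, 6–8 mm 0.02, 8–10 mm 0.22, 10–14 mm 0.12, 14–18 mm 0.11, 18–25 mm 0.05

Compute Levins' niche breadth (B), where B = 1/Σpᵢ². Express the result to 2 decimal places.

3.45

Σpᵢ² = 0.02² + 0.46² + 0.02² + 0.22² + 0.12² + 0.11² + 0.05² = 0.0004 + 0.2116 + 0.0004 + 0.0484 + 0.0144 + 0.0121 + 0.0025 = 0.2898
B = 1 / 0.2898 = 3.4507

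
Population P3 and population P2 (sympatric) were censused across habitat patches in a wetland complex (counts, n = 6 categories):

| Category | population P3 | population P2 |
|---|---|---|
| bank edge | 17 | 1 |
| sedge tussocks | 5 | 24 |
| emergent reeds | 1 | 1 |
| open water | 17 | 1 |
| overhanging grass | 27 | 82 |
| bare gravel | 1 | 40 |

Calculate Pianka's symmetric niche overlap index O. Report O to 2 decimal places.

Proportions for population P3 (n=68): 17/68=0.2500, 5/68=0.0735, 1/68=0.0147, 17/68=0.2500, 27/68=0.3971, 1/68=0.0147
Proportions for population P2 (n=149): 1/149=0.0067, 24/149=0.1611, 1/149=0.0067, 1/149=0.0067, 82/149=0.5503, 40/149=0.2685
Σ p₁ᵢp₂ᵢ = 0.001675 + 0.011841 + 0.000098 + 0.001675 + 0.218524 + 0.003947 = 0.237760
Σp_1ᵢ² = 0.2500² + 0.0735² + 0.0147² + 0.2500² + 0.3971² + 0.0147² = 0.062500 + 0.005402 + 0.000216 + 0.062500 + 0.157688 + 0.000216 = 0.288522
Σp_2ᵢ² = 0.0067² + 0.1611² + 0.0067² + 0.0067² + 0.5503² + 0.2685² = 0.000045 + 0.025953 + 0.000045 + 0.000045 + 0.302830 + 0.072092 = 0.401010
O = 0.237760 / √(0.288522 × 0.401010) = 0.237760 / 0.3401473 = 0.6990

0.70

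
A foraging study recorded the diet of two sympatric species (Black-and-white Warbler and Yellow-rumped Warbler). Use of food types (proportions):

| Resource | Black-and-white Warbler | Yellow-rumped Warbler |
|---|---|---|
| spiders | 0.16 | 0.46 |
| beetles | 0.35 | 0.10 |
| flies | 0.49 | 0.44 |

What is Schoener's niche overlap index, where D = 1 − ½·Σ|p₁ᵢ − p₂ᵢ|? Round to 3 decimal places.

Σ|p₁ᵢ − p₂ᵢ| = 0.30 + 0.25 + 0.05 = 0.60
D = 1 − ½ × 0.60 = 1 − 0.300 = 0.70000

0.700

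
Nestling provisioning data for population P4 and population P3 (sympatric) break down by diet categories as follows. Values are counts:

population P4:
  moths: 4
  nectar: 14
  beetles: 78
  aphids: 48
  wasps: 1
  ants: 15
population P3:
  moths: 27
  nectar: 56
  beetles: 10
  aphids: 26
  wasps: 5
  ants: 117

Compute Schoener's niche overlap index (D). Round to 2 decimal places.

0.36

Proportions for population P4 (n=160): 4/160=0.0250, 14/160=0.0875, 78/160=0.4875, 48/160=0.3000, 1/160=0.0063, 15/160=0.0938
Proportions for population P3 (n=241): 27/241=0.1120, 56/241=0.2324, 10/241=0.0415, 26/241=0.1079, 5/241=0.0207, 117/241=0.4855
Σ|p₁ᵢ − p₂ᵢ| = 0.0870 + 0.1449 + 0.4460 + 0.1921 + 0.0144 + 0.3917 = 1.2761
D = 1 − ½ × 1.2761 = 1 − 0.63805 = 0.36195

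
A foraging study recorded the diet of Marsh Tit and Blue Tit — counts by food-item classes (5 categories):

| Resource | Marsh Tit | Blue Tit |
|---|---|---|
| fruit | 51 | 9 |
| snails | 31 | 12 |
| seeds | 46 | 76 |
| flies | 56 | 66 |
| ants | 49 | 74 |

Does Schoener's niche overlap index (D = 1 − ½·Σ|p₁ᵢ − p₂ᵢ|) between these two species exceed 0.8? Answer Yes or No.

No

Proportions for Marsh Tit (n=233): 51/233=0.2189, 31/233=0.1330, 46/233=0.1974, 56/233=0.2403, 49/233=0.2103
Proportions for Blue Tit (n=237): 9/237=0.0380, 12/237=0.0506, 76/237=0.3207, 66/237=0.2785, 74/237=0.3122
Σ|p₁ᵢ − p₂ᵢ| = 0.1809 + 0.0824 + 0.1233 + 0.0382 + 0.1019 = 0.5267
D = 1 − ½ × 0.5267 = 1 − 0.26335 = 0.73665
D = 0.73665 < 0.8 → No.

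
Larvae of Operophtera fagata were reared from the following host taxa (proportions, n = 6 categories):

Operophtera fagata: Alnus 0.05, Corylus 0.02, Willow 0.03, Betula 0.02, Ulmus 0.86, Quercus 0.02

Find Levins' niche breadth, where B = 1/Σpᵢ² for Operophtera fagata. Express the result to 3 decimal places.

Σpᵢ² = 0.05² + 0.02² + 0.03² + 0.02² + 0.86² + 0.02² = 0.0025 + 0.0004 + 0.0009 + 0.0004 + 0.7396 + 0.0004 = 0.7442
B = 1 / 0.7442 = 1.34372

1.344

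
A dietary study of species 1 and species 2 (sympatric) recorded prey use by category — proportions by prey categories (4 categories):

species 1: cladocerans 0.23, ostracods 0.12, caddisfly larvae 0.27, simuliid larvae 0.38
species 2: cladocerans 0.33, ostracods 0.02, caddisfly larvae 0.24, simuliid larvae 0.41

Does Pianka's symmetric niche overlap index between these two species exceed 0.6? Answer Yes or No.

Σ p₁ᵢp₂ᵢ = 0.0759 + 0.0024 + 0.0648 + 0.1558 = 0.2989
Σp_1ᵢ² = 0.23² + 0.12² + 0.27² + 0.38² = 0.0529 + 0.0144 + 0.0729 + 0.1444 = 0.2846
Σp_2ᵢ² = 0.33² + 0.02² + 0.24² + 0.41² = 0.1089 + 0.0004 + 0.0576 + 0.1681 = 0.3350
O = 0.2989 / √(0.2846 × 0.3350) = 0.2989 / 0.30877 = 0.9680
O = 0.9680 > 0.6 → Yes.

Yes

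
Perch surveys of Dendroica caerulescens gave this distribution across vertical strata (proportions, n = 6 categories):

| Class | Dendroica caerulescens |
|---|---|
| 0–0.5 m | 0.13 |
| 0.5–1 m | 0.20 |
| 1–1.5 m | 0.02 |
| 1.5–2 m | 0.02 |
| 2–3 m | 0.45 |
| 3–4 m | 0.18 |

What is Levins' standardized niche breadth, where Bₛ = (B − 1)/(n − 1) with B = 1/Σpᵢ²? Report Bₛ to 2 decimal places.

Σpᵢ² = 0.13² + 0.20² + 0.02² + 0.02² + 0.45² + 0.18² = 0.0169 + 0.0400 + 0.0004 + 0.0004 + 0.2025 + 0.0324 = 0.2926
B = 1 / 0.2926 = 3.4176
Bₛ = (B − 1)/(n − 1) = (3.4176 − 1)/(6 − 1) = 2.4176/5 = 0.4835

0.48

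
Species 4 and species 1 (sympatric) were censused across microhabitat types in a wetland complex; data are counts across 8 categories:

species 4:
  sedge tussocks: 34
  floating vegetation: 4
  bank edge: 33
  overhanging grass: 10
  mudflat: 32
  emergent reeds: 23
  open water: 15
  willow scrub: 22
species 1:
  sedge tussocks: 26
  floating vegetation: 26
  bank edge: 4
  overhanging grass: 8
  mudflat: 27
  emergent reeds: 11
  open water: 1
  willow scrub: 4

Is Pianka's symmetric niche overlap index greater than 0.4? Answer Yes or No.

Proportions for species 4 (n=173): 34/173=0.1965, 4/173=0.0231, 33/173=0.1908, 10/173=0.0578, 32/173=0.1850, 23/173=0.1329, 15/173=0.0867, 22/173=0.1272
Proportions for species 1 (n=107): 26/107=0.2430, 26/107=0.2430, 4/107=0.0374, 8/107=0.0748, 27/107=0.2523, 11/107=0.1028, 1/107=0.0093, 4/107=0.0374
Σ p₁ᵢp₂ᵢ = 0.047750 + 0.005613 + 0.007136 + 0.004323 + 0.046676 + 0.013662 + 0.000806 + 0.004757 = 0.130723
Σp_1ᵢ² = 0.1965² + 0.0231² + 0.1908² + 0.0578² + 0.1850² + 0.1329² + 0.0867² + 0.1272² = 0.038612 + 0.000534 + 0.036405 + 0.003341 + 0.034225 + 0.017662 + 0.007517 + 0.016180 = 0.154476
Σp_2ᵢ² = 0.2430² + 0.2430² + 0.0374² + 0.0748² + 0.2523² + 0.1028² + 0.0093² + 0.0374² = 0.059049 + 0.059049 + 0.001399 + 0.005595 + 0.063655 + 0.010568 + 0.000086 + 0.001399 = 0.200800
O = 0.130723 / √(0.154476 × 0.200800) = 0.130723 / 0.1761215 = 0.7422
O = 0.7422 > 0.4 → Yes.

Yes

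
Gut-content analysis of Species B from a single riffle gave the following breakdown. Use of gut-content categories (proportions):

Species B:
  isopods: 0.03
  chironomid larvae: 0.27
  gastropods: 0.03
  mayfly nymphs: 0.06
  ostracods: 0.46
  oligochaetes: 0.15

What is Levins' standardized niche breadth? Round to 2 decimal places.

Σpᵢ² = 0.03² + 0.27² + 0.03² + 0.06² + 0.46² + 0.15² = 0.0009 + 0.0729 + 0.0009 + 0.0036 + 0.2116 + 0.0225 = 0.3124
B = 1 / 0.3124 = 3.2010
Bₛ = (B − 1)/(n − 1) = (3.2010 − 1)/(6 − 1) = 2.2010/5 = 0.4402

0.44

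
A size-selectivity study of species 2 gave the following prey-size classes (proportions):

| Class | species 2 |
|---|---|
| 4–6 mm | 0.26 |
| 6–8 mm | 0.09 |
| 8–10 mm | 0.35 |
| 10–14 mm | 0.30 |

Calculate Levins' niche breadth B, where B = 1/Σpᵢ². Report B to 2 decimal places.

Σpᵢ² = 0.26² + 0.09² + 0.35² + 0.30² = 0.0676 + 0.0081 + 0.1225 + 0.0900 = 0.2882
B = 1 / 0.2882 = 3.4698

3.47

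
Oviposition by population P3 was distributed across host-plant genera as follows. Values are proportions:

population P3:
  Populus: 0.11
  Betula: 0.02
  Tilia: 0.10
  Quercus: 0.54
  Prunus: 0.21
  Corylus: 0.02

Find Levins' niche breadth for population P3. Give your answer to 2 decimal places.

Σpᵢ² = 0.11² + 0.02² + 0.10² + 0.54² + 0.21² + 0.02² = 0.0121 + 0.0004 + 0.0100 + 0.2916 + 0.0441 + 0.0004 = 0.3586
B = 1 / 0.3586 = 2.7886

2.79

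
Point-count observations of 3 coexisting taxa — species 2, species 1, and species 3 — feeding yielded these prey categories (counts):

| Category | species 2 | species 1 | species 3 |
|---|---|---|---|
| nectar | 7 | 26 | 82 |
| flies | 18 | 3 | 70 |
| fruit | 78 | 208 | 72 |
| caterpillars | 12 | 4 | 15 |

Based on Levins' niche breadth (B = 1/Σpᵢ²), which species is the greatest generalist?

species 3

Proportions for species 2 (n=115): 7/115=0.0609, 18/115=0.1565, 78/115=0.6783, 12/115=0.1043
Proportions for species 1 (n=241): 26/241=0.1079, 3/241=0.0124, 208/241=0.8631, 4/241=0.0166
Proportions for species 3 (n=239): 82/239=0.3431, 70/239=0.2929, 72/239=0.3013, 15/239=0.0628
Σp_2ᵢ² = 0.0609² + 0.1565² + 0.6783² + 0.1043² = 0.003709 + 0.024492 + 0.460091 + 0.010878 = 0.499170
B_2 = 1 / 0.499170 = 2.0033
Σp_1ᵢ² = 0.1079² + 0.0124² + 0.8631² + 0.0166² = 0.011642 + 0.000154 + 0.744942 + 0.000276 = 0.757014
B_1 = 1 / 0.757014 = 1.3210
Σp_3ᵢ² = 0.3431² + 0.2929² + 0.3013² + 0.0628² = 0.117718 + 0.085790 + 0.090782 + 0.003944 = 0.298234
B_3 = 1 / 0.298234 = 3.3531
Highest B → broadest niche (most generalist): species 3 (B = 3.35).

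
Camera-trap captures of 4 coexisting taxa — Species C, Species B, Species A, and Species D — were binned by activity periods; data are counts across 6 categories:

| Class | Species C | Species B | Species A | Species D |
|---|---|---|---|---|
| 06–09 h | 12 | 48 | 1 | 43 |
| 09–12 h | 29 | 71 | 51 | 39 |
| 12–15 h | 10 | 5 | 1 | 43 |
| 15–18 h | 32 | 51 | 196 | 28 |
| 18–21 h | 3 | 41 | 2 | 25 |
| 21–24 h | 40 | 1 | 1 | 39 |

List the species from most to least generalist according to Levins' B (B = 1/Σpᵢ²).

Proportions for Species C (n=126): 12/126=0.0952, 29/126=0.2302, 10/126=0.0794, 32/126=0.2540, 3/126=0.0238, 40/126=0.3175
Proportions for Species B (n=217): 48/217=0.2212, 71/217=0.3272, 5/217=0.0230, 51/217=0.2350, 41/217=0.1889, 1/217=0.0046
Proportions for Species A (n=252): 1/252=0.0040, 51/252=0.2024, 1/252=0.0040, 196/252=0.7778, 2/252=0.0079, 1/252=0.0040
Proportions for Species D (n=217): 43/217=0.1982, 39/217=0.1797, 43/217=0.1982, 28/217=0.1290, 25/217=0.1152, 39/217=0.1797
Σp_Cᵢ² = 0.0952² + 0.2302² + 0.0794² + 0.2540² + 0.0238² + 0.3175² = 0.009063 + 0.052992 + 0.006304 + 0.064516 + 0.000566 + 0.100806 = 0.234247
B_C = 1 / 0.234247 = 4.2690
Σp_Bᵢ² = 0.2212² + 0.3272² + 0.0230² + 0.2350² + 0.1889² + 0.0046² = 0.048929 + 0.107060 + 0.000529 + 0.055225 + 0.035683 + 0.000021 = 0.247447
B_B = 1 / 0.247447 = 4.0413
Σp_Aᵢ² = 0.0040² + 0.2024² + 0.0040² + 0.7778² + 0.0079² + 0.0040² = 0.000016 + 0.040966 + 0.000016 + 0.604973 + 0.000062 + 0.000016 = 0.646049
B_A = 1 / 0.646049 = 1.5479
Σp_Dᵢ² = 0.1982² + 0.1797² + 0.1982² + 0.1290² + 0.1152² + 0.1797² = 0.039283 + 0.032292 + 0.039283 + 0.016641 + 0.013271 + 0.032292 = 0.173062
B_D = 1 / 0.173062 = 5.7783
Ranking by B (broadest → narrowest): Species D (5.78) > Species C (4.27) > Species B (4.04) > Species A (1.55)

Species D > Species C > Species B > Species A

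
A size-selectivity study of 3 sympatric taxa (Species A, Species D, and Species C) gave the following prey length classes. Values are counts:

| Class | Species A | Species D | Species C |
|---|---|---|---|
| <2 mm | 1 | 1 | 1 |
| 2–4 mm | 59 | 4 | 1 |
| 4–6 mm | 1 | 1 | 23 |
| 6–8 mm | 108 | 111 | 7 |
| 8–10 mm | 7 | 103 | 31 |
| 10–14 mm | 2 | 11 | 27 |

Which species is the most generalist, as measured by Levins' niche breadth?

Species C

Proportions for Species A (n=178): 1/178=0.0056, 59/178=0.3315, 1/178=0.0056, 108/178=0.6067, 7/178=0.0393, 2/178=0.0112
Proportions for Species D (n=231): 1/231=0.0043, 4/231=0.0173, 1/231=0.0043, 111/231=0.4805, 103/231=0.4459, 11/231=0.0476
Proportions for Species C (n=90): 1/90=0.0111, 1/90=0.0111, 23/90=0.2556, 7/90=0.0778, 31/90=0.3444, 27/90=0.3000
Σp_Aᵢ² = 0.0056² + 0.3315² + 0.0056² + 0.6067² + 0.0393² + 0.0112² = 0.000031 + 0.109892 + 0.000031 + 0.368085 + 0.001544 + 0.000125 = 0.479708
B_A = 1 / 0.479708 = 2.0846
Σp_Dᵢ² = 0.0043² + 0.0173² + 0.0043² + 0.4805² + 0.4459² + 0.0476² = 0.000018 + 0.000299 + 0.000018 + 0.230880 + 0.198827 + 0.002266 = 0.432308
B_D = 1 / 0.432308 = 2.3132
Σp_Cᵢ² = 0.0111² + 0.0111² + 0.2556² + 0.0778² + 0.3444² + 0.3000² = 0.000123 + 0.000123 + 0.065331 + 0.006053 + 0.118611 + 0.090000 = 0.280241
B_C = 1 / 0.280241 = 3.5684
Highest B → broadest niche (most generalist): Species C (B = 3.57).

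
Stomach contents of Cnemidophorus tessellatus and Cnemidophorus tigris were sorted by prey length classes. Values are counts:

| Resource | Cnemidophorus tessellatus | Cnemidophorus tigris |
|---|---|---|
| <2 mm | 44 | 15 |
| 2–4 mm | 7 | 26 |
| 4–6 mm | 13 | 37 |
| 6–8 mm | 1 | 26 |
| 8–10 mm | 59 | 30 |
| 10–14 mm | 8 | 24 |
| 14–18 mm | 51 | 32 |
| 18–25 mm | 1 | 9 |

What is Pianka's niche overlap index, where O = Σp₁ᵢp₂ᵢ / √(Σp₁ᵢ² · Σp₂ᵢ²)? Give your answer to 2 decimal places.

0.73

Proportions for Cnemidophorus tessellatus (n=184): 44/184=0.2391, 7/184=0.0380, 13/184=0.0707, 1/184=0.0054, 59/184=0.3207, 8/184=0.0435, 51/184=0.2772, 1/184=0.0054
Proportions for Cnemidophorus tigris (n=199): 15/199=0.0754, 26/199=0.1307, 37/199=0.1859, 26/199=0.1307, 30/199=0.1508, 24/199=0.1206, 32/199=0.1608, 9/199=0.0452
Σ p₁ᵢp₂ᵢ = 0.018028 + 0.004967 + 0.013143 + 0.000706 + 0.048362 + 0.005246 + 0.044574 + 0.000244 = 0.135270
Σp_1ᵢ² = 0.2391² + 0.0380² + 0.0707² + 0.0054² + 0.3207² + 0.0435² + 0.2772² + 0.0054² = 0.057169 + 0.001444 + 0.004998 + 0.000029 + 0.102848 + 0.001892 + 0.076840 + 0.000029 = 0.245249
Σp_2ᵢ² = 0.0754² + 0.1307² + 0.1859² + 0.1307² + 0.1508² + 0.1206² + 0.1608² + 0.0452² = 0.005685 + 0.017082 + 0.034559 + 0.017082 + 0.022741 + 0.014544 + 0.025857 + 0.002043 = 0.139593
O = 0.135270 / √(0.245249 × 0.139593) = 0.135270 / 0.1850271 = 0.7311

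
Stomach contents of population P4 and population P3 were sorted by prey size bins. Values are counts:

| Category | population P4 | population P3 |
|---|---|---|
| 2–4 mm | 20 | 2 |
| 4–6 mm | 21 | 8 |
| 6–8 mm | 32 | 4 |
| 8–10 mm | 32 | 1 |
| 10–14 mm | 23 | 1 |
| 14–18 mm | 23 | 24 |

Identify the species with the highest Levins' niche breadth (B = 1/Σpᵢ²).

population P4

Proportions for population P4 (n=151): 20/151=0.1325, 21/151=0.1391, 32/151=0.2119, 32/151=0.2119, 23/151=0.1523, 23/151=0.1523
Proportions for population P3 (n=40): 2/40=0.0500, 8/40=0.2000, 4/40=0.1000, 1/40=0.0250, 1/40=0.0250, 24/40=0.6000
Σp_P4ᵢ² = 0.1325² + 0.1391² + 0.2119² + 0.2119² + 0.1523² + 0.1523² = 0.017556 + 0.019349 + 0.044902 + 0.044902 + 0.023195 + 0.023195 = 0.173099
B_P4 = 1 / 0.173099 = 5.7770
Σp_P3ᵢ² = 0.0500² + 0.2000² + 0.1000² + 0.0250² + 0.0250² + 0.6000² = 0.002500 + 0.040000 + 0.010000 + 0.000625 + 0.000625 + 0.360000 = 0.413750
B_P3 = 1 / 0.413750 = 2.4169
Highest B → broadest niche (most generalist): population P4 (B = 5.78).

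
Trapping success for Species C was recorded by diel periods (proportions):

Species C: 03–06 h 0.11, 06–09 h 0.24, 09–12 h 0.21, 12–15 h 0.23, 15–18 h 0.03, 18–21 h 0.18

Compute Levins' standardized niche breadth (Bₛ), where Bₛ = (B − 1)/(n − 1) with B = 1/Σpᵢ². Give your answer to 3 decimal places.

Σpᵢ² = 0.11² + 0.24² + 0.21² + 0.23² + 0.03² + 0.18² = 0.0121 + 0.0576 + 0.0441 + 0.0529 + 0.0009 + 0.0324 = 0.2000
B = 1 / 0.2000 = 5.00000
Bₛ = (B − 1)/(n − 1) = (5.00000 − 1)/(6 − 1) = 4.00000/5 = 0.80000

0.800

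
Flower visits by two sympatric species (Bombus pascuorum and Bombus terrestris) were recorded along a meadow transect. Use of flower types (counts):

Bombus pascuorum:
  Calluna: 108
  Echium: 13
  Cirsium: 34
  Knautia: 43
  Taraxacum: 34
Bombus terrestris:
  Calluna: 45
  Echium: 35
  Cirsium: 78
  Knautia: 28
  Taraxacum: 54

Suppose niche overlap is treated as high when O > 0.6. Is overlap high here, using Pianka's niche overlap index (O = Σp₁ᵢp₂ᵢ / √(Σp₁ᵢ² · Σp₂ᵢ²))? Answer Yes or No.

Proportions for Bombus pascuorum (n=232): 108/232=0.4655, 13/232=0.0560, 34/232=0.1466, 43/232=0.1853, 34/232=0.1466
Proportions for Bombus terrestris (n=240): 45/240=0.1875, 35/240=0.1458, 78/240=0.3250, 28/240=0.1167, 54/240=0.2250
Σ p₁ᵢp₂ᵢ = 0.087281 + 0.008165 + 0.047645 + 0.021625 + 0.032985 = 0.197701
Σp_1ᵢ² = 0.4655² + 0.0560² + 0.1466² + 0.1853² + 0.1466² = 0.216690 + 0.003136 + 0.021492 + 0.034336 + 0.021492 = 0.297146
Σp_2ᵢ² = 0.1875² + 0.1458² + 0.3250² + 0.1167² + 0.2250² = 0.035156 + 0.021258 + 0.105625 + 0.013619 + 0.050625 = 0.226283
O = 0.197701 / √(0.297146 × 0.226283) = 0.197701 / 0.2593050 = 0.7624
O = 0.7624 > 0.6 → Yes.

Yes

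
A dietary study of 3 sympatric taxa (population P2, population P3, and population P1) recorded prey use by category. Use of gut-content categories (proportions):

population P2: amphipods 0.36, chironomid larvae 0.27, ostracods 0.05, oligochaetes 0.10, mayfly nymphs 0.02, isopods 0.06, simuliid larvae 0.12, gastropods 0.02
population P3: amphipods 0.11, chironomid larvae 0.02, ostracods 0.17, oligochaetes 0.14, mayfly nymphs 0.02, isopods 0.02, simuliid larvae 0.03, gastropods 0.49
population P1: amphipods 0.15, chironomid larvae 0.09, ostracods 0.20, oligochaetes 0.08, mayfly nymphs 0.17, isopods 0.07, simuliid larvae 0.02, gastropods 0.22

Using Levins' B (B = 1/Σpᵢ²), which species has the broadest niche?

population P1

Σp_P2ᵢ² = 0.36² + 0.27² + 0.05² + 0.10² + 0.02² + 0.06² + 0.12² + 0.02² = 0.1296 + 0.0729 + 0.0025 + 0.0100 + 0.0004 + 0.0036 + 0.0144 + 0.0004 = 0.2338
B_P2 = 1 / 0.2338 = 4.2772
Σp_P3ᵢ² = 0.11² + 0.02² + 0.17² + 0.14² + 0.02² + 0.02² + 0.03² + 0.49² = 0.0121 + 0.0004 + 0.0289 + 0.0196 + 0.0004 + 0.0004 + 0.0009 + 0.2401 = 0.3028
B_P3 = 1 / 0.3028 = 3.3025
Σp_P1ᵢ² = 0.15² + 0.09² + 0.20² + 0.08² + 0.17² + 0.07² + 0.02² + 0.22² = 0.0225 + 0.0081 + 0.0400 + 0.0064 + 0.0289 + 0.0049 + 0.0004 + 0.0484 = 0.1596
B_P1 = 1 / 0.1596 = 6.2657
Highest B → broadest niche (most generalist): population P1 (B = 6.27).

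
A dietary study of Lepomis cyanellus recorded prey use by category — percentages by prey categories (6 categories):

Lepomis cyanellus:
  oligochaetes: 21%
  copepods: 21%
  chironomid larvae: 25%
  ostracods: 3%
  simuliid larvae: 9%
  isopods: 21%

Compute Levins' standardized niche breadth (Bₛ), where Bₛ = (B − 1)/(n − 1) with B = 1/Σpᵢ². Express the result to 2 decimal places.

0.78

Convert percentages to proportions (divide by 100).
Σpᵢ² = 0.21² + 0.21² + 0.25² + 0.03² + 0.09² + 0.21² = 0.0441 + 0.0441 + 0.0625 + 0.0009 + 0.0081 + 0.0441 = 0.2038
B = 1 / 0.2038 = 4.9068
Bₛ = (B − 1)/(n − 1) = (4.9068 − 1)/(6 − 1) = 3.9068/5 = 0.7814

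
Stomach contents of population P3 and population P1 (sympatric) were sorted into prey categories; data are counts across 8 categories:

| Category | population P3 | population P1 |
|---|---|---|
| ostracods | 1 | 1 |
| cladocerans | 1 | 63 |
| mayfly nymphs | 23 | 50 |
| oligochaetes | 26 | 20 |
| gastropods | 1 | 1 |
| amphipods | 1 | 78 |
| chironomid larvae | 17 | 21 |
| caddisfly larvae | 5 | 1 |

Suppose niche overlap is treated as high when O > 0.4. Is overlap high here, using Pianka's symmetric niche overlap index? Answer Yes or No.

Yes

Proportions for population P3 (n=75): 1/75=0.0133, 1/75=0.0133, 23/75=0.3067, 26/75=0.3467, 1/75=0.0133, 1/75=0.0133, 17/75=0.2267, 5/75=0.0667
Proportions for population P1 (n=235): 1/235=0.0043, 63/235=0.2681, 50/235=0.2128, 20/235=0.0851, 1/235=0.0043, 78/235=0.3319, 21/235=0.0894, 1/235=0.0043
Σ p₁ᵢp₂ᵢ = 0.000057 + 0.003566 + 0.065266 + 0.029504 + 0.000057 + 0.004414 + 0.020267 + 0.000287 = 0.123418
Σp_1ᵢ² = 0.0133² + 0.0133² + 0.3067² + 0.3467² + 0.0133² + 0.0133² + 0.2267² + 0.0667² = 0.000177 + 0.000177 + 0.094065 + 0.120201 + 0.000177 + 0.000177 + 0.051393 + 0.004449 = 0.270816
Σp_2ᵢ² = 0.0043² + 0.2681² + 0.2128² + 0.0851² + 0.0043² + 0.3319² + 0.0894² + 0.0043² = 0.000018 + 0.071878 + 0.045284 + 0.007242 + 0.000018 + 0.110158 + 0.007992 + 0.000018 = 0.242608
O = 0.123418 / √(0.270816 × 0.242608) = 0.123418 / 0.2563243 = 0.4815
O = 0.4815 > 0.4 → Yes.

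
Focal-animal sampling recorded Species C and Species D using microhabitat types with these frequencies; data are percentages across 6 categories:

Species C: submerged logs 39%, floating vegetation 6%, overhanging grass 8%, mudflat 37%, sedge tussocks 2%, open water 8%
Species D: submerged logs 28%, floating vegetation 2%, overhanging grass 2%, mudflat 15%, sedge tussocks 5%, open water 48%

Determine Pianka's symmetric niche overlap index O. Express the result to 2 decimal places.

0.65

Convert percentages to proportions (divide by 100).
Σ p₁ᵢp₂ᵢ = 0.1092 + 0.0012 + 0.0016 + 0.0555 + 0.0010 + 0.0384 = 0.2069
Σp_1ᵢ² = 0.39² + 0.06² + 0.08² + 0.37² + 0.02² + 0.08² = 0.1521 + 0.0036 + 0.0064 + 0.1369 + 0.0004 + 0.0064 = 0.3058
Σp_2ᵢ² = 0.28² + 0.02² + 0.02² + 0.15² + 0.05² + 0.48² = 0.0784 + 0.0004 + 0.0004 + 0.0225 + 0.0025 + 0.2304 = 0.3346
O = 0.2069 / √(0.3058 × 0.3346) = 0.2069 / 0.31988 = 0.6468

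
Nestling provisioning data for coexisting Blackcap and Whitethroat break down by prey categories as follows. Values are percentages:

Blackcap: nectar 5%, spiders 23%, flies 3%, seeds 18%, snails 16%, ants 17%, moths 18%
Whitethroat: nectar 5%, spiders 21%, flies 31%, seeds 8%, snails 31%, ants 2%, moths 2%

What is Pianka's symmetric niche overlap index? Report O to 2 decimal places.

Convert percentages to proportions (divide by 100).
Σ p₁ᵢp₂ᵢ = 0.0025 + 0.0483 + 0.0093 + 0.0144 + 0.0496 + 0.0034 + 0.0036 = 0.1311
Σp_1ᵢ² = 0.05² + 0.23² + 0.03² + 0.18² + 0.16² + 0.17² + 0.18² = 0.0025 + 0.0529 + 0.0009 + 0.0324 + 0.0256 + 0.0289 + 0.0324 = 0.1756
Σp_2ᵢ² = 0.05² + 0.21² + 0.31² + 0.08² + 0.31² + 0.02² + 0.02² = 0.0025 + 0.0441 + 0.0961 + 0.0064 + 0.0961 + 0.0004 + 0.0004 = 0.2460
O = 0.1311 / √(0.1756 × 0.2460) = 0.1311 / 0.20784 = 0.6308

0.63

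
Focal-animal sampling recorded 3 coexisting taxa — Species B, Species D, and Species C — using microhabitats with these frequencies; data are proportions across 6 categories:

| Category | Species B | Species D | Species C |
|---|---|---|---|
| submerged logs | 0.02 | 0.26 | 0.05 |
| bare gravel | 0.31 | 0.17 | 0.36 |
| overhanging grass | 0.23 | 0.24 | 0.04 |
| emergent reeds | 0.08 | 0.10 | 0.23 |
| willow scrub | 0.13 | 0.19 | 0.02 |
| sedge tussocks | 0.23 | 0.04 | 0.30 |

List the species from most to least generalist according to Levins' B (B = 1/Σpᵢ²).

Species D > Species B > Species C

Σp_Bᵢ² = 0.02² + 0.31² + 0.23² + 0.08² + 0.13² + 0.23² = 0.0004 + 0.0961 + 0.0529 + 0.0064 + 0.0169 + 0.0529 = 0.2256
B_B = 1 / 0.2256 = 4.4326
Σp_Dᵢ² = 0.26² + 0.17² + 0.24² + 0.10² + 0.19² + 0.04² = 0.0676 + 0.0289 + 0.0576 + 0.0100 + 0.0361 + 0.0016 = 0.2018
B_D = 1 / 0.2018 = 4.9554
Σp_Cᵢ² = 0.05² + 0.36² + 0.04² + 0.23² + 0.02² + 0.30² = 0.0025 + 0.1296 + 0.0016 + 0.0529 + 0.0004 + 0.0900 = 0.2770
B_C = 1 / 0.2770 = 3.6101
Ranking by B (broadest → narrowest): Species D (4.96) > Species B (4.43) > Species C (3.61)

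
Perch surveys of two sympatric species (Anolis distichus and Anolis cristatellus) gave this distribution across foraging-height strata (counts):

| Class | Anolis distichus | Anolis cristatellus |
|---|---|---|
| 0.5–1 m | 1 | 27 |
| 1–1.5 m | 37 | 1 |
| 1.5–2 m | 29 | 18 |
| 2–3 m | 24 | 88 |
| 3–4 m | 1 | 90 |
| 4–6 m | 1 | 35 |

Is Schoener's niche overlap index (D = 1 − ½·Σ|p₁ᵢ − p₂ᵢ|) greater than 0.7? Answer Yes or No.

No

Proportions for Anolis distichus (n=93): 1/93=0.0108, 37/93=0.3978, 29/93=0.3118, 24/93=0.2581, 1/93=0.0108, 1/93=0.0108
Proportions for Anolis cristatellus (n=259): 27/259=0.1042, 1/259=0.0039, 18/259=0.0695, 88/259=0.3398, 90/259=0.3475, 35/259=0.1351
Σ|p₁ᵢ − p₂ᵢ| = 0.0934 + 0.3939 + 0.2423 + 0.0817 + 0.3367 + 0.1243 = 1.2723
D = 1 − ½ × 1.2723 = 1 − 0.63615 = 0.36385
D = 0.36385 < 0.7 → No.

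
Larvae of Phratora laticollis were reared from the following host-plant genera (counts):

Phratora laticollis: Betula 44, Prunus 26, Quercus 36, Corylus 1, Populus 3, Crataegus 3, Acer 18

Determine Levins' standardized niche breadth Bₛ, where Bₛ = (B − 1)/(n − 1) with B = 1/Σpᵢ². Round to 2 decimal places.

0.51

Proportions for Phratora laticollis (n=131): 44/131=0.3359, 26/131=0.1985, 36/131=0.2748, 1/131=0.0076, 3/131=0.0229, 3/131=0.0229, 18/131=0.1374
Σpᵢ² = 0.3359² + 0.1985² + 0.2748² + 0.0076² + 0.0229² + 0.0229² + 0.1374² = 0.112829 + 0.039402 + 0.075515 + 0.000058 + 0.000524 + 0.000524 + 0.018879 = 0.247731
B = 1 / 0.247731 = 4.0366
Bₛ = (B − 1)/(n − 1) = (4.0366 − 1)/(7 − 1) = 3.0366/6 = 0.5061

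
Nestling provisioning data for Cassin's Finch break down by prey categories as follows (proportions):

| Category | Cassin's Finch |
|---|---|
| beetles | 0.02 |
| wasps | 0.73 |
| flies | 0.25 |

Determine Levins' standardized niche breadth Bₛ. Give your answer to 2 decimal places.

0.34

Σpᵢ² = 0.02² + 0.73² + 0.25² = 0.0004 + 0.5329 + 0.0625 = 0.5958
B = 1 / 0.5958 = 1.6784
Bₛ = (B − 1)/(n − 1) = (1.6784 − 1)/(3 − 1) = 0.6784/2 = 0.3392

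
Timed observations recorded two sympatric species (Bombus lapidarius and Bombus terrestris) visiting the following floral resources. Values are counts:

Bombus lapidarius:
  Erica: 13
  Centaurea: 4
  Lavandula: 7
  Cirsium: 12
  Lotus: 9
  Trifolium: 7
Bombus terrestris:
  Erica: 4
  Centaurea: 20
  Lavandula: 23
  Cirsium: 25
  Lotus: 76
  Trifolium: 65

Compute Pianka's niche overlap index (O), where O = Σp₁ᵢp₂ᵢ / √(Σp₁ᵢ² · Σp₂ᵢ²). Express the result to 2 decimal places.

0.71

Proportions for Bombus lapidarius (n=52): 13/52=0.2500, 4/52=0.0769, 7/52=0.1346, 12/52=0.2308, 9/52=0.1731, 7/52=0.1346
Proportions for Bombus terrestris (n=213): 4/213=0.0188, 20/213=0.0939, 23/213=0.1080, 25/213=0.1174, 76/213=0.3568, 65/213=0.3052
Σ p₁ᵢp₂ᵢ = 0.004700 + 0.007221 + 0.014537 + 0.027096 + 0.061762 + 0.041080 = 0.156396
Σp_1ᵢ² = 0.2500² + 0.0769² + 0.1346² + 0.2308² + 0.1731² + 0.1346² = 0.062500 + 0.005914 + 0.018117 + 0.053269 + 0.029964 + 0.018117 = 0.187881
Σp_2ᵢ² = 0.0188² + 0.0939² + 0.1080² + 0.1174² + 0.3568² + 0.3052² = 0.000353 + 0.008817 + 0.011664 + 0.013783 + 0.127306 + 0.093147 = 0.255070
O = 0.156396 / √(0.187881 × 0.255070) = 0.156396 / 0.2189128 = 0.7144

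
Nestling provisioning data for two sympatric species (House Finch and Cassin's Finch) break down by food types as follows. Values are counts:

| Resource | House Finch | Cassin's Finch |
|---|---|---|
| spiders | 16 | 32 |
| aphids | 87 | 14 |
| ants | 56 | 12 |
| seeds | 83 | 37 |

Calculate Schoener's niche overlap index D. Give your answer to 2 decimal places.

0.68

Proportions for House Finch (n=242): 16/242=0.0661, 87/242=0.3595, 56/242=0.2314, 83/242=0.3430
Proportions for Cassin's Finch (n=95): 32/95=0.3368, 14/95=0.1474, 12/95=0.1263, 37/95=0.3895
Σ|p₁ᵢ − p₂ᵢ| = 0.2707 + 0.2121 + 0.1051 + 0.0465 = 0.6344
D = 1 − ½ × 0.6344 = 1 − 0.31720 = 0.68280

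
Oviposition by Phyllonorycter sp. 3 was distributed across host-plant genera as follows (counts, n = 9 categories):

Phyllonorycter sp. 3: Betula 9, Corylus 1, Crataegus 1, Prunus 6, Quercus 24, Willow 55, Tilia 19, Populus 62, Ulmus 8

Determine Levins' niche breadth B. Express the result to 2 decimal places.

4.28

Proportions for Phyllonorycter sp. 3 (n=185): 9/185=0.0486, 1/185=0.0054, 1/185=0.0054, 6/185=0.0324, 24/185=0.1297, 55/185=0.2973, 19/185=0.1027, 62/185=0.3351, 8/185=0.0432
Σpᵢ² = 0.0486² + 0.0054² + 0.0054² + 0.0324² + 0.1297² + 0.2973² + 0.1027² + 0.3351² + 0.0432² = 0.002362 + 0.000029 + 0.000029 + 0.001050 + 0.016822 + 0.088387 + 0.010547 + 0.112292 + 0.001866 = 0.233384
B = 1 / 0.233384 = 4.2848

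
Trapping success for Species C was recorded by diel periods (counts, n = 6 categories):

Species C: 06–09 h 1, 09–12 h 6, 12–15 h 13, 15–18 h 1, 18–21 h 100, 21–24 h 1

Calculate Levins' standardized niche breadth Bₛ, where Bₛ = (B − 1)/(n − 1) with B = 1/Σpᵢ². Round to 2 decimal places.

0.09

Proportions for Species C (n=122): 1/122=0.0082, 6/122=0.0492, 13/122=0.1066, 1/122=0.0082, 100/122=0.8197, 1/122=0.0082
Σpᵢ² = 0.0082² + 0.0492² + 0.1066² + 0.0082² + 0.8197² + 0.0082² = 0.000067 + 0.002421 + 0.011364 + 0.000067 + 0.671908 + 0.000067 = 0.685894
B = 1 / 0.685894 = 1.4580
Bₛ = (B − 1)/(n − 1) = (1.4580 − 1)/(6 − 1) = 0.4580/5 = 0.0916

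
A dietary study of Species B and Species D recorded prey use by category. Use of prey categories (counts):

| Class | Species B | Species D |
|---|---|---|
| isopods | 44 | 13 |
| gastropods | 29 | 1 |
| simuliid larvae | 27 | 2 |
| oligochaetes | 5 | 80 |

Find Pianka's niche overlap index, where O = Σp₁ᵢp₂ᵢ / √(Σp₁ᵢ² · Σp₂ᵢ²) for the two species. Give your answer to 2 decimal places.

0.22

Proportions for Species B (n=105): 44/105=0.4190, 29/105=0.2762, 27/105=0.2571, 5/105=0.0476
Proportions for Species D (n=96): 13/96=0.1354, 1/96=0.0104, 2/96=0.0208, 80/96=0.8333
Σ p₁ᵢp₂ᵢ = 0.056733 + 0.002872 + 0.005348 + 0.039665 = 0.104618
Σp_1ᵢ² = 0.4190² + 0.2762² + 0.2571² + 0.0476² = 0.175561 + 0.076286 + 0.066100 + 0.002266 = 0.320213
Σp_2ᵢ² = 0.1354² + 0.0104² + 0.0208² + 0.8333² = 0.018333 + 0.000108 + 0.000433 + 0.694389 = 0.713263
O = 0.104618 / √(0.320213 × 0.713263) = 0.104618 / 0.4779080 = 0.2189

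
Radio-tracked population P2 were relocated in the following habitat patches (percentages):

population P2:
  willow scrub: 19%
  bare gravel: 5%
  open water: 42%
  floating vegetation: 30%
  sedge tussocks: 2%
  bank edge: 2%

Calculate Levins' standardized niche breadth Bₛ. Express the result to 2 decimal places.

0.45

Convert percentages to proportions (divide by 100).
Σpᵢ² = 0.19² + 0.05² + 0.42² + 0.30² + 0.02² + 0.02² = 0.0361 + 0.0025 + 0.1764 + 0.0900 + 0.0004 + 0.0004 = 0.3058
B = 1 / 0.3058 = 3.2701
Bₛ = (B − 1)/(n − 1) = (3.2701 − 1)/(6 − 1) = 2.2701/5 = 0.4540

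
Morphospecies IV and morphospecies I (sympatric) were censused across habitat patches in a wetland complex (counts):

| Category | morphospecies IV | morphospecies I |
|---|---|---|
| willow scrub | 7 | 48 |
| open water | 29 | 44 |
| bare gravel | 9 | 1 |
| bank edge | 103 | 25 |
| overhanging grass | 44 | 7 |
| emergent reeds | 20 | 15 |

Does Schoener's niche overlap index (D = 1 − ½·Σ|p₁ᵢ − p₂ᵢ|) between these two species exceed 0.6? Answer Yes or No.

Proportions for morphospecies IV (n=212): 7/212=0.0330, 29/212=0.1368, 9/212=0.0425, 103/212=0.4858, 44/212=0.2075, 20/212=0.0943
Proportions for morphospecies I (n=140): 48/140=0.3429, 44/140=0.3143, 1/140=0.0071, 25/140=0.1786, 7/140=0.0500, 15/140=0.1071
Σ|p₁ᵢ − p₂ᵢ| = 0.3099 + 0.1775 + 0.0354 + 0.3072 + 0.1575 + 0.0128 = 1.0003
D = 1 − ½ × 1.0003 = 1 − 0.50015 = 0.49985
D = 0.49985 < 0.6 → No.

No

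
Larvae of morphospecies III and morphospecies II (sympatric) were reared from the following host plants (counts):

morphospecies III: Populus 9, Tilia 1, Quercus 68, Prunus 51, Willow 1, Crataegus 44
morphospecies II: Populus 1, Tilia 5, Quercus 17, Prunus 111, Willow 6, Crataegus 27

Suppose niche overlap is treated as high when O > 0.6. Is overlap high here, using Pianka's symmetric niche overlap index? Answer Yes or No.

Yes

Proportions for morphospecies III (n=174): 9/174=0.0517, 1/174=0.0057, 68/174=0.3908, 51/174=0.2931, 1/174=0.0057, 44/174=0.2529
Proportions for morphospecies II (n=167): 1/167=0.0060, 5/167=0.0299, 17/167=0.1018, 111/167=0.6647, 6/167=0.0359, 27/167=0.1617
Σ p₁ᵢp₂ᵢ = 0.000310 + 0.000170 + 0.039783 + 0.194824 + 0.000205 + 0.040894 = 0.276186
Σp_1ᵢ² = 0.0517² + 0.0057² + 0.3908² + 0.2931² + 0.0057² + 0.2529² = 0.002673 + 0.000032 + 0.152725 + 0.085908 + 0.000032 + 0.063958 = 0.305328
Σp_2ᵢ² = 0.0060² + 0.0299² + 0.1018² + 0.6647² + 0.0359² + 0.1617² = 0.000036 + 0.000894 + 0.010363 + 0.441826 + 0.001289 + 0.026147 = 0.480555
O = 0.276186 / √(0.305328 × 0.480555) = 0.276186 / 0.3830495 = 0.7210
O = 0.7210 > 0.6 → Yes.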